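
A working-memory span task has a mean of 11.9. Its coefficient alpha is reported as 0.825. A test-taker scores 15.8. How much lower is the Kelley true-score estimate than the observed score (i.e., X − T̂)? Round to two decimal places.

0.68

T̂ = 0.825(15.8) + 0.175(11.9) = 13.0350 + 2.0825 = 15.1175 → 15.117
X − T̂ = 15.8 − 15.117 = 0.683 → 0.68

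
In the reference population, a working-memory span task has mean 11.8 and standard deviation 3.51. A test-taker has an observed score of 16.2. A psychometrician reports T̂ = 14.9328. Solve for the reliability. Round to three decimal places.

T̂ = ρX + (1 − ρ)μ  ⇒  T̂ − μ = ρ(X − μ)
ρ = (T̂ − μ)/(X − μ) = (14.9328 − 11.8) / (16.2 − 11.8) = 3.1328 / 4.4 = 0.71200

0.712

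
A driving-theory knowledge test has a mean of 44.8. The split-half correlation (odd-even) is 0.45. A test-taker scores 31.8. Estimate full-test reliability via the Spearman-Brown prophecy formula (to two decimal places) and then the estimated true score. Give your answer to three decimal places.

Spearman-Brown: ρ = 2r/(1 + r) = 2(0.45)/(1 + 0.45) = 0.900/1.45 = 0.6207 → 0.62
T̂ = ρX + (1 − ρ)μ
  = 0.62 × 31.8 + 0.38 × 44.8
  = 19.716 + 17.024
  = 36.7400
  ≈ 36.740

36.740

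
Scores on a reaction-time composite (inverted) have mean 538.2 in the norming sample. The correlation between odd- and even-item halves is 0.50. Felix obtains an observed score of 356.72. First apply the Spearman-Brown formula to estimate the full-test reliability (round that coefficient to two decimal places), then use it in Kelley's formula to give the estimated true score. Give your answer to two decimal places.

416.61

Spearman-Brown: ρ = 2r/(1 + r) = 2(0.50)/(1 + 0.50) = 1.000/1.50 = 0.6667 → 0.67
T̂ = ρX + (1 − ρ)μ
  = 0.67 × 356.72 + 0.33 × 538.2
  = 239.0024 + 177.606
  = 416.608
  ≈ 416.61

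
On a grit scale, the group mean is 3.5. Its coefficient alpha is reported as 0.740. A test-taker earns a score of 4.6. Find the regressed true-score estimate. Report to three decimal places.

4.314

T̂ = ρX + (1 − ρ)μ
  = 0.740 × 4.6 + 0.260 × 3.5
  = 3.4040 + 0.9100
  = 4.3140
  ≈ 4.314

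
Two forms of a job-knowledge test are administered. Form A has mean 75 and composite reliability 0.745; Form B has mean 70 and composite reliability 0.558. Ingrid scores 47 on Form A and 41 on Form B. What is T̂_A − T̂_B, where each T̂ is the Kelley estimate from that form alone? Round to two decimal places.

T̂_A = 0.745(47) + 0.255(75) = 54.1400
T̂_B = 0.558(41) + 0.442(70) = 53.8180
T̂_A − T̂_B = 0.3220

0.32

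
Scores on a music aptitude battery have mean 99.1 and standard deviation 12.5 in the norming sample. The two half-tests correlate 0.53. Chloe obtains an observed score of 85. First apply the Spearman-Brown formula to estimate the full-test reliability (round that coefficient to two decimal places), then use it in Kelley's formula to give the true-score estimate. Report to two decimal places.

89.37

Spearman-Brown: ρ = 2r/(1 + r) = 2(0.53)/(1 + 0.53) = 1.060/1.53 = 0.6928 → 0.69
T̂ = 0.69(85) + 0.31(99.1) = 58.65 + 30.721 = 89.371 → 89.37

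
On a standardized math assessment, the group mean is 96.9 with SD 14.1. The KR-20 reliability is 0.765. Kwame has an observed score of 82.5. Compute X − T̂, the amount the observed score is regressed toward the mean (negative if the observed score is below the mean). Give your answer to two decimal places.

Kelley's formula gives T̂ = 0.765·82.5 + 0.235·96.9 = 63.1125 + 22.7715 = 85.8840.
X − T̂ = 82.5 − 85.884 = -3.384 → -3.38

-3.38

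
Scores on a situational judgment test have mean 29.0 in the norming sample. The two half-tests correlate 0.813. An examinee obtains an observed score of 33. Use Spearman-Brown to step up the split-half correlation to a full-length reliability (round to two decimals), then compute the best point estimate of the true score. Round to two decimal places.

32.60

Spearman-Brown: ρ = 2r/(1 + r) = 2(0.813)/(1 + 0.813) = 1.6260/1.813 = 0.8969 → 0.90
T̂ = ρX + (1 − ρ)μ
  = 0.90 × 33 + 0.10 × 29.0
  = 29.70 + 2.900
  = 32.600
  ≈ 32.60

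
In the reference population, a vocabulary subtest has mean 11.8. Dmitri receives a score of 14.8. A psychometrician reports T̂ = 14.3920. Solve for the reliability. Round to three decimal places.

T̂ = ρX + (1 − ρ)μ  ⇒  T̂ − μ = ρ(X − μ)
ρ = (T̂ − μ)/(X − μ) = (14.3920 − 11.8) / (14.8 − 11.8) = 2.5920 / 3.0 = 0.86400

0.864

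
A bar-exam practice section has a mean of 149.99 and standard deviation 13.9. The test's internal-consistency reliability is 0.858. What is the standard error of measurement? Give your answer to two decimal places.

SEM = SD · √(1 − ρ) = 13.9 × √0.142 = 13.9 × 0.3768 = 5.238

5.24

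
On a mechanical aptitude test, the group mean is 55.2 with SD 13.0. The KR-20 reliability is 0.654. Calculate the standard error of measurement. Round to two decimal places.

7.65

SEM = SD · √(1 − ρ) = 13.0 × √0.346 = 13.0 × 0.5882 = 7.647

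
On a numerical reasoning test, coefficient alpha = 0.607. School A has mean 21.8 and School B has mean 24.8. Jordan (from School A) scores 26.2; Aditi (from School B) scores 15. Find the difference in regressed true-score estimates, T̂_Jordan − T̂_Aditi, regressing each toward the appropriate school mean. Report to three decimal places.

5.619

T̂_Jordan = 0.607(26.2) + 0.393(21.8) = 24.47080
T̂_Aditi = 0.607(15) + 0.393(24.8) = 18.85140
Difference = 24.47080 − 18.85140 = 5.61940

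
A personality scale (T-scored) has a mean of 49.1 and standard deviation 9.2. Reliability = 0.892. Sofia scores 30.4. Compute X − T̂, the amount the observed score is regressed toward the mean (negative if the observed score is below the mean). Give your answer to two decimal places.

T̂ = ρX + (1 − ρ)μ
  = 0.892 × 30.4 + 0.108 × 49.1
  = 27.1168 + 5.3028
  = 32.4196
  ≈ 32.420
X − T̂ = 30.4 − 32.420 = -2.020 → -2.02

-2.02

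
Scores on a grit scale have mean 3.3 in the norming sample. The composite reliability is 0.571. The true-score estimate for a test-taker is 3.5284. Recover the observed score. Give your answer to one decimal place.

T̂ = ρX + (1 − ρ)μ  ⇒  X = (T̂ − (1 − ρ)μ) / ρ
X = (3.5284 − 0.429 × 3.3) / 0.571 = (3.5284 − 1.4157) / 0.571 = 2.1127 / 0.571 = 3.700

3.7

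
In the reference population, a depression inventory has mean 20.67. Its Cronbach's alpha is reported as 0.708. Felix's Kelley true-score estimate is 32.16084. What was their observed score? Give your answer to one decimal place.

T̂ = ρX + (1 − ρ)μ  ⇒  X = (T̂ − (1 − ρ)μ) / ρ
X = (32.16084 − 0.292 × 20.67) / 0.708 = (32.16084 − 6.03564) / 0.708 = 26.12520 / 0.708 = 36.900

36.9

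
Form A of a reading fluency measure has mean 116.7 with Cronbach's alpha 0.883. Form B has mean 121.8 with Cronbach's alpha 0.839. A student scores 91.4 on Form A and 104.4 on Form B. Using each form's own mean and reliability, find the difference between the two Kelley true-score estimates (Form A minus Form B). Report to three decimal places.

T̂_A = 0.883(91.4) + 0.117(116.7) = 94.36010
T̂_B = 0.839(104.4) + 0.161(121.8) = 107.20140
T̂_A − T̂_B = -12.84130

-12.841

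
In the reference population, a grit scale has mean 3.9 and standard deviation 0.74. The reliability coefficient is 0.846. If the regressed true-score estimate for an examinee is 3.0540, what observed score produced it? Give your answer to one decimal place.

2.9

T̂ = ρX + (1 − ρ)μ  ⇒  X = (T̂ − (1 − ρ)μ) / ρ
X = (3.0540 − 0.154 × 3.9) / 0.846 = (3.0540 − 0.6006) / 0.846 = 2.4534 / 0.846 = 2.900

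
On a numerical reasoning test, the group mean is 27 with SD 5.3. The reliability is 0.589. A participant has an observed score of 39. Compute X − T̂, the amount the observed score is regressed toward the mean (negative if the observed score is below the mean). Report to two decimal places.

4.93

T̂ = 0.589(39) + 0.411(27) = 22.971 + 11.097 = 34.0680 → 34.068
X − T̂ = 39 − 34.068 = 4.932 → 4.93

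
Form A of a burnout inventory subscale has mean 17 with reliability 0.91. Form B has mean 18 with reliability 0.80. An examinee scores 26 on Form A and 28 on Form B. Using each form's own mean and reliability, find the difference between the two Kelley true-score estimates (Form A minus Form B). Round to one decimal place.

T̂_A = 0.91(26) + 0.09(17) = 25.190
T̂_B = 0.80(28) + 0.20(18) = 26.000
T̂_A − T̂_B = -0.810

-0.8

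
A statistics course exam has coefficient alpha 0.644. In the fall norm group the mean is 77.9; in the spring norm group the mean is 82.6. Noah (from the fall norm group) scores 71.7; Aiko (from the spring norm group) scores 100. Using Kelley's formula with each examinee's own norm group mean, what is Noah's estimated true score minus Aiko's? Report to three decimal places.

-19.898

T̂_Noah = 0.644(71.7) + 0.356(77.9) = 73.90720
T̂_Aiko = 0.644(100) + 0.356(82.6) = 93.80560
Difference = 73.90720 − 93.80560 = -19.89840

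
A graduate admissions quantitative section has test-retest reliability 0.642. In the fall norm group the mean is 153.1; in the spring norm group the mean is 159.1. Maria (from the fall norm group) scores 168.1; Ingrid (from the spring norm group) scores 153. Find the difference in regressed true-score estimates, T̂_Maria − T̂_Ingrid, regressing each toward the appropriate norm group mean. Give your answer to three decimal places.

7.546

T̂_Maria = 0.642(168.1) + 0.358(153.1) = 162.73000
T̂_Ingrid = 0.642(153) + 0.358(159.1) = 155.18380
Difference = 162.73000 − 155.18380 = 7.54620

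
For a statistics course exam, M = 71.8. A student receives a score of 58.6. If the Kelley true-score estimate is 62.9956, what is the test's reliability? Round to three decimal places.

T̂ = ρX + (1 − ρ)μ  ⇒  T̂ − μ = ρ(X − μ)
ρ = (T̂ − μ)/(X − μ) = (62.9956 − 71.8) / (58.6 − 71.8) = -8.8044 / -13.2 = 0.66700

0.667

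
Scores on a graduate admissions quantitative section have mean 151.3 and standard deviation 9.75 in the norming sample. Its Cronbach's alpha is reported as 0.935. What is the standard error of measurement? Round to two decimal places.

SEM = SD · √(1 − ρ) = 9.75 × √0.065 = 9.75 × 0.2550 = 2.486

2.49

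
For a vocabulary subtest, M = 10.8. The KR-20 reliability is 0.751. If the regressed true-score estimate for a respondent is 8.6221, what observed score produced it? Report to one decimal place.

T̂ = ρX + (1 − ρ)μ  ⇒  X = (T̂ − (1 − ρ)μ) / ρ
X = (8.6221 − 0.249 × 10.8) / 0.751 = (8.6221 − 2.6892) / 0.751 = 5.9329 / 0.751 = 7.900

7.9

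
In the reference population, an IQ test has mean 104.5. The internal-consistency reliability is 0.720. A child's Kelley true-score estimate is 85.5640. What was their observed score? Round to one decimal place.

T̂ = ρX + (1 − ρ)μ  ⇒  X = (T̂ − (1 − ρ)μ) / ρ
X = (85.5640 − 0.280 × 104.5) / 0.720 = (85.5640 − 29.2600) / 0.720 = 56.3040 / 0.720 = 78.200

78.2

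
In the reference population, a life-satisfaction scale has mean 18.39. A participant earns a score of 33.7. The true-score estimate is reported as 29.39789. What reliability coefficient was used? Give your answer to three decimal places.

0.719

T̂ = ρX + (1 − ρ)μ  ⇒  T̂ − μ = ρ(X − μ)
ρ = (T̂ − μ)/(X − μ) = (29.39789 − 18.39) / (33.7 − 18.39) = 11.00789 / 15.31 = 0.71900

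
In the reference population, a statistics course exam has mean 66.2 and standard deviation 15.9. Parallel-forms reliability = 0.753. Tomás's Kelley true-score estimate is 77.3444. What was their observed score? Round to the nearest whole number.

81

T̂ = ρX + (1 − ρ)μ  ⇒  X = (T̂ − (1 − ρ)μ) / ρ
X = (77.3444 − 0.247 × 66.2) / 0.753 = (77.3444 − 16.3514) / 0.753 = 60.9930 / 0.753 = 81.00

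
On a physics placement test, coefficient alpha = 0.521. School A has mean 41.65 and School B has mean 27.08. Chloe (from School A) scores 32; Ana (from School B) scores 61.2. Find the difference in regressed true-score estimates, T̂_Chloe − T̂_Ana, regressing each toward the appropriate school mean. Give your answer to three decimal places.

T̂_Chloe = 0.521(32) + 0.479(41.65) = 36.62235
T̂_Ana = 0.521(61.2) + 0.479(27.08) = 44.85652
Difference = 36.62235 − 44.85652 = -8.23417

-8.234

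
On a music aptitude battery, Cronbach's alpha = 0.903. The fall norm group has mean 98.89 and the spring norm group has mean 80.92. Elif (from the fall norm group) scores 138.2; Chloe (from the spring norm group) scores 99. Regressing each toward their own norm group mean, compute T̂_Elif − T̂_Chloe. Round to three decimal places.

T̂_Elif = 0.903(138.2) + 0.097(98.89) = 134.38693
T̂_Chloe = 0.903(99) + 0.097(80.92) = 97.24624
Difference = 134.38693 − 97.24624 = 37.14069

37.141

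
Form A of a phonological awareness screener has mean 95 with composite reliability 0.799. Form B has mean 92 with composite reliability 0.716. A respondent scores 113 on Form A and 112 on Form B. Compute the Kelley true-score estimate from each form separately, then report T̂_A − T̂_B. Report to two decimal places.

3.06

T̂_A = 0.799(113) + 0.201(95) = 109.3820
T̂_B = 0.716(112) + 0.284(92) = 106.3200
T̂_A − T̂_B = 3.0620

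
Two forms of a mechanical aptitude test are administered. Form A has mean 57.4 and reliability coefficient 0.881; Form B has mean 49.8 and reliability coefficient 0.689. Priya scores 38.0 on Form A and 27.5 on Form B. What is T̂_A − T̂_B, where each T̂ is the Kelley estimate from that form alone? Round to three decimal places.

T̂_A = 0.881(38.0) + 0.119(57.4) = 40.30860
T̂_B = 0.689(27.5) + 0.311(49.8) = 34.43530
T̂_A − T̂_B = 5.87330

5.873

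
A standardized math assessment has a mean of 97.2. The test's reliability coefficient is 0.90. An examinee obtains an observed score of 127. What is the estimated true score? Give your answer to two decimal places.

T̂ = ρX + (1 − ρ)μ
  = 0.90 × 127 + 0.10 × 97.2
  = 114.30 + 9.720
  = 124.020
  ≈ 124.02

124.02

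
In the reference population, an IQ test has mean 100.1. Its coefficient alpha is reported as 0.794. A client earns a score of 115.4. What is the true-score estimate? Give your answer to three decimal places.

T̂ = ρX + (1 − ρ)μ
  = 0.794 × 115.4 + 0.206 × 100.1
  = 91.6276 + 20.6206
  = 112.2482
  ≈ 112.248

112.248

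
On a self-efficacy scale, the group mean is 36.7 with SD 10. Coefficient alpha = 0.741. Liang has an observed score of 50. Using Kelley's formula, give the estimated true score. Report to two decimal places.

46.56

Regress the observed score toward the mean by the unreliability: T̂ = 0.741·50 + 0.259·36.7 = 37.050 + 9.5053 = 46.555.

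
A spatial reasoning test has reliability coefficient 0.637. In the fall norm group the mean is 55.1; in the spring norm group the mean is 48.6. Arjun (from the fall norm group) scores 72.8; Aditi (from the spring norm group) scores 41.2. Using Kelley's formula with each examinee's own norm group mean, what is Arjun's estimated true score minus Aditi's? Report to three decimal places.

22.489

T̂_Arjun = 0.637(72.8) + 0.363(55.1) = 66.37490
T̂_Aditi = 0.637(41.2) + 0.363(48.6) = 43.88620
Difference = 66.37490 − 43.88620 = 22.48870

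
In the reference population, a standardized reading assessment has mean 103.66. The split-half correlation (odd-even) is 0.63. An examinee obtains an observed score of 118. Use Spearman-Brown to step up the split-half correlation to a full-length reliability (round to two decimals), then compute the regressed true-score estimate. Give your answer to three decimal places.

Spearman-Brown: ρ = 2r/(1 + r) = 2(0.63)/(1 + 0.63) = 1.260/1.63 = 0.7730 → 0.77
Regress the observed score toward the mean by the unreliability: T̂ = 0.77·118 + 0.23·103.66 = 90.86 + 23.8418 = 114.7018.

114.702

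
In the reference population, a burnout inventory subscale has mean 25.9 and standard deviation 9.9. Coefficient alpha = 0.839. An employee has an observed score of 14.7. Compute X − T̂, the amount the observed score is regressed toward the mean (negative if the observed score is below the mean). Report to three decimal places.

T̂ = 0.839(14.7) + 0.161(25.9) = 12.3333 + 4.1699 = 16.50320 → 16.5032
X − T̂ = 14.7 − 16.5032 = -1.8032 → -1.803

-1.803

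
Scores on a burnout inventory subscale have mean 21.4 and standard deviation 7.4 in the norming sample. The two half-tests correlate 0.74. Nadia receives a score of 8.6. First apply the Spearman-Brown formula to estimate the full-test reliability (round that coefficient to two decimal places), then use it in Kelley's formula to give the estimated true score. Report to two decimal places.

10.52

Spearman-Brown: ρ = 2r/(1 + r) = 2(0.74)/(1 + 0.74) = 1.480/1.74 = 0.8506 → 0.85
T̂ = 0.85(8.6) + 0.15(21.4) = 7.310 + 3.210 = 10.520 → 10.52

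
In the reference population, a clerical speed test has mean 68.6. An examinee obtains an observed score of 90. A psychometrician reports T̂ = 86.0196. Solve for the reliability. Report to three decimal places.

T̂ = ρX + (1 − ρ)μ  ⇒  T̂ − μ = ρ(X − μ)
ρ = (T̂ − μ)/(X − μ) = (86.0196 − 68.6) / (90 − 68.6) = 17.4196 / 21.4 = 0.81400

0.814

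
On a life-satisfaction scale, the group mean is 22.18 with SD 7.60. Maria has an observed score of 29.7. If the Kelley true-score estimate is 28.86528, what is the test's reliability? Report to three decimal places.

0.889

T̂ = ρX + (1 − ρ)μ  ⇒  T̂ − μ = ρ(X − μ)
ρ = (T̂ − μ)/(X − μ) = (28.86528 − 22.18) / (29.7 − 22.18) = 6.68528 / 7.52 = 0.88900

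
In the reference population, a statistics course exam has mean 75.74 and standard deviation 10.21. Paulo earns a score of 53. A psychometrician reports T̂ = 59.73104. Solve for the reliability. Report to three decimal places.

T̂ = ρX + (1 − ρ)μ  ⇒  T̂ − μ = ρ(X − μ)
ρ = (T̂ − μ)/(X − μ) = (59.73104 − 75.74) / (53 − 75.74) = -16.00896 / -22.74 = 0.70400

0.704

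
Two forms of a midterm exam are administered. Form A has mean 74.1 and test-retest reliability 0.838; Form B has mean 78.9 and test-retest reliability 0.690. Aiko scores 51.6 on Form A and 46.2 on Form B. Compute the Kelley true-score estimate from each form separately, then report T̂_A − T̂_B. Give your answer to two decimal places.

T̂_A = 0.838(51.6) + 0.162(74.1) = 55.2450
T̂_B = 0.690(46.2) + 0.310(78.9) = 56.3370
T̂_A − T̂_B = -1.0920

-1.09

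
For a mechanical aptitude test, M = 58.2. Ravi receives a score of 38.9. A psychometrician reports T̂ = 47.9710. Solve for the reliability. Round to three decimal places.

T̂ = ρX + (1 − ρ)μ  ⇒  T̂ − μ = ρ(X − μ)
ρ = (T̂ − μ)/(X − μ) = (47.9710 − 58.2) / (38.9 − 58.2) = -10.2290 / -19.3 = 0.53000

0.530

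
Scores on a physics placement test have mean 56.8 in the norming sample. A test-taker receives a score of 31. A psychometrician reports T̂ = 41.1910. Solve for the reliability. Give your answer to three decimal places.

0.605

T̂ = ρX + (1 − ρ)μ  ⇒  T̂ − μ = ρ(X − μ)
ρ = (T̂ − μ)/(X − μ) = (41.1910 − 56.8) / (31 − 56.8) = -15.6090 / -25.8 = 0.60500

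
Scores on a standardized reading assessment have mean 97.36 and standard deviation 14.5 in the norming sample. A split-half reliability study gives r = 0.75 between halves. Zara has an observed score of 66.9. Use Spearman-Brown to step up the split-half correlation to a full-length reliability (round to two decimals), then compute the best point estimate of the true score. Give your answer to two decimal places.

Spearman-Brown: ρ = 2r/(1 + r) = 2(0.75)/(1 + 0.75) = 1.500/1.75 = 0.8571 → 0.86
T̂ = ρX + (1 − ρ)μ
  = 0.86 × 66.9 + 0.14 × 97.36
  = 57.534 + 13.6304
  = 71.164
  ≈ 71.16

71.16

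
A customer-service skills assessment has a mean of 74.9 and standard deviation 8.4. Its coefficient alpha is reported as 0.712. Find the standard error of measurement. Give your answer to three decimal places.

4.508

SEM = SD · √(1 − ρ) = 8.4 × √0.288 = 8.4 × 0.5367 = 4.5079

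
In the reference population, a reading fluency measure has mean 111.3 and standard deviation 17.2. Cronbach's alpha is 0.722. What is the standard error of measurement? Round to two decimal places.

SEM = SD · √(1 − ρ) = 17.2 × √0.278 = 17.2 × 0.5273 = 9.069

9.07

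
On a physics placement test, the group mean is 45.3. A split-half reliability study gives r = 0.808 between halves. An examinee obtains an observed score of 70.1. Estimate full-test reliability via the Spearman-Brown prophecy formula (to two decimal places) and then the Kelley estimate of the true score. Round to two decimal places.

Spearman-Brown: ρ = 2r/(1 + r) = 2(0.808)/(1 + 0.808) = 1.6160/1.808 = 0.8938 → 0.89
Kelley's formula gives T̂ = 0.89·70.1 + 0.11·45.3 = 62.389 + 4.983 = 67.372.

67.37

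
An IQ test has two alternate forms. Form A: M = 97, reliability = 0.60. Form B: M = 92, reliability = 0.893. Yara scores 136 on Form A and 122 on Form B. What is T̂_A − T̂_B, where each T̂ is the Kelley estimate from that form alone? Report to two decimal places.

T̂_A = 0.60(136) + 0.40(97) = 120.4000
T̂_B = 0.893(122) + 0.107(92) = 118.7900
T̂_A − T̂_B = 1.6100

1.61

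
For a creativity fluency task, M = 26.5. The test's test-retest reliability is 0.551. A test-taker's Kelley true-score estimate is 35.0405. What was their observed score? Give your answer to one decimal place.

T̂ = ρX + (1 − ρ)μ  ⇒  X = (T̂ − (1 − ρ)μ) / ρ
X = (35.0405 − 0.449 × 26.5) / 0.551 = (35.0405 − 11.8985) / 0.551 = 23.1420 / 0.551 = 42.000

42.0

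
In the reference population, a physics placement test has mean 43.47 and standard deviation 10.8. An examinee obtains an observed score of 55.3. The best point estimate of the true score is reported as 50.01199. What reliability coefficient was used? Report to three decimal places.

0.553

T̂ = ρX + (1 − ρ)μ  ⇒  T̂ − μ = ρ(X − μ)
ρ = (T̂ − μ)/(X − μ) = (50.01199 − 43.47) / (55.3 − 43.47) = 6.54199 / 11.83 = 0.55300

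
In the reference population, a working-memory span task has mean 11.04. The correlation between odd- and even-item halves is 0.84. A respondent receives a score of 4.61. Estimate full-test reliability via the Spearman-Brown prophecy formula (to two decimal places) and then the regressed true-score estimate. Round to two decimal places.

5.19

Spearman-Brown: ρ = 2r/(1 + r) = 2(0.84)/(1 + 0.84) = 1.680/1.84 = 0.9130 → 0.91
T̂ = 0.91(4.61) + 0.09(11.04) = 4.1951 + 0.9936 = 5.189 → 5.19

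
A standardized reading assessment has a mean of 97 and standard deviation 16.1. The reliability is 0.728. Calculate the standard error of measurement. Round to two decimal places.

8.40

SEM = SD · √(1 − ρ) = 16.1 × √0.272 = 16.1 × 0.5215 = 8.397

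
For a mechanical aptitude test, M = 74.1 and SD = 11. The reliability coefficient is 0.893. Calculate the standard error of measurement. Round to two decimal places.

SEM = SD · √(1 − ρ) = 11 × √0.107 = 11 × 0.3271 = 3.598

3.60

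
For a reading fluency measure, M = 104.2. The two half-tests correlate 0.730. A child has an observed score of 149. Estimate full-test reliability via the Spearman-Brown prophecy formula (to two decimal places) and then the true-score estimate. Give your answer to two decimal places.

Spearman-Brown: ρ = 2r/(1 + r) = 2(0.730)/(1 + 0.730) = 1.4600/1.730 = 0.8439 → 0.84
Weight the observed score by reliability and the mean by (1 − reliability): T̂ = 0.84·149 + 0.16·104.2 = 125.16 + 16.672 = 141.832.

141.83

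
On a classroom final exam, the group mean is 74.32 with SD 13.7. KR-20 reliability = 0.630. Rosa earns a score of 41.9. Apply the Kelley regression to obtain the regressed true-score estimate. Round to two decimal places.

T̂ = ρX + (1 − ρ)μ
  = 0.630 × 41.9 + 0.370 × 74.32
  = 26.3970 + 27.49840
  = 53.895
  ≈ 53.90

53.90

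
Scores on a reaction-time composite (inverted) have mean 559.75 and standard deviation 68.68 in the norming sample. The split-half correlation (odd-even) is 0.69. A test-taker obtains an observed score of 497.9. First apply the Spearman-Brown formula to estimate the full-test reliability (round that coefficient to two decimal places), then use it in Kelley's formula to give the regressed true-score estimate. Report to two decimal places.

509.03

Spearman-Brown: ρ = 2r/(1 + r) = 2(0.69)/(1 + 0.69) = 1.380/1.69 = 0.8166 → 0.82
Regress the observed score toward the mean by the unreliability: T̂ = 0.82·497.9 + 0.18·559.75 = 408.278 + 100.7550 = 509.033.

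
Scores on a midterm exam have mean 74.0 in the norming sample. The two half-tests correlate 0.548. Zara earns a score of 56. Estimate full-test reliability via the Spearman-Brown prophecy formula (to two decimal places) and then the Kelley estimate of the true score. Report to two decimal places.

61.22

Spearman-Brown: ρ = 2r/(1 + r) = 2(0.548)/(1 + 0.548) = 1.0960/1.548 = 0.7080 → 0.71
Regress the observed score toward the mean by the unreliability: T̂ = 0.71·56 + 0.29·74.0 = 39.76 + 21.460 = 61.220.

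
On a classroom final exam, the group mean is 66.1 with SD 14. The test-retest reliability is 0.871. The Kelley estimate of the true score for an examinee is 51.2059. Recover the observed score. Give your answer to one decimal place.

49.0

T̂ = ρX + (1 − ρ)μ  ⇒  X = (T̂ − (1 − ρ)μ) / ρ
X = (51.2059 − 0.129 × 66.1) / 0.871 = (51.2059 − 8.5269) / 0.871 = 42.6790 / 0.871 = 49.000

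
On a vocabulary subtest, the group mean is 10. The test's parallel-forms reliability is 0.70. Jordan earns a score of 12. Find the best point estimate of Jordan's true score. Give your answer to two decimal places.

T̂ = ρX + (1 − ρ)μ
  = 0.70 × 12 + 0.30 × 10
  = 8.40 + 3.00
  = 11.400
  ≈ 11.40

11.40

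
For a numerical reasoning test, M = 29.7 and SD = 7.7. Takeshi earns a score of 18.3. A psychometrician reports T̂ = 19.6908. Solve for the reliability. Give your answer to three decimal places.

0.878

T̂ = ρX + (1 − ρ)μ  ⇒  T̂ − μ = ρ(X − μ)
ρ = (T̂ − μ)/(X − μ) = (19.6908 − 29.7) / (18.3 − 29.7) = -10.0092 / -11.4 = 0.87800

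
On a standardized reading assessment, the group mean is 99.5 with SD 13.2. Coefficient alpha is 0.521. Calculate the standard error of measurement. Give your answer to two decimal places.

SEM = SD · √(1 − ρ) = 13.2 × √0.479 = 13.2 × 0.6921 = 9.136

9.14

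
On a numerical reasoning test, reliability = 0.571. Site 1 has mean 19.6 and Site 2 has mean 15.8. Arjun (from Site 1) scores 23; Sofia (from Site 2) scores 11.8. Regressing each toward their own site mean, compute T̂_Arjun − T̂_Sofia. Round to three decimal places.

8.025

T̂_Arjun = 0.571(23) + 0.429(19.6) = 21.54140
T̂_Sofia = 0.571(11.8) + 0.429(15.8) = 13.51600
Difference = 21.54140 − 13.51600 = 8.02540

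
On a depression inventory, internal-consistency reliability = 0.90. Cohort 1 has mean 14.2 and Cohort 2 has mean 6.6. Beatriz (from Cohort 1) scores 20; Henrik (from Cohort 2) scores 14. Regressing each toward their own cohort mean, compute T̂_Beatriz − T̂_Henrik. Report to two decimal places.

T̂_Beatriz = 0.90(20) + 0.10(14.2) = 19.4200
T̂_Henrik = 0.90(14) + 0.10(6.6) = 13.2600
Difference = 19.4200 − 13.2600 = 6.1600

6.16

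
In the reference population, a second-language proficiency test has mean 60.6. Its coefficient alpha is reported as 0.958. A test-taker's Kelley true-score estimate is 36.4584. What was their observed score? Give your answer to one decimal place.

35.4

T̂ = ρX + (1 − ρ)μ  ⇒  X = (T̂ − (1 − ρ)μ) / ρ
X = (36.4584 − 0.042 × 60.6) / 0.958 = (36.4584 − 2.5452) / 0.958 = 33.9132 / 0.958 = 35.400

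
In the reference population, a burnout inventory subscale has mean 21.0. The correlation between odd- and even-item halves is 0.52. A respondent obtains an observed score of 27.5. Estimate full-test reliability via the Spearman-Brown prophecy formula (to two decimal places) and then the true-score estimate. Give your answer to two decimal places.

25.42

Spearman-Brown: ρ = 2r/(1 + r) = 2(0.52)/(1 + 0.52) = 1.040/1.52 = 0.6842 → 0.68
T̂ = 0.68(27.5) + 0.32(21.0) = 18.700 + 6.720 = 25.420 → 25.42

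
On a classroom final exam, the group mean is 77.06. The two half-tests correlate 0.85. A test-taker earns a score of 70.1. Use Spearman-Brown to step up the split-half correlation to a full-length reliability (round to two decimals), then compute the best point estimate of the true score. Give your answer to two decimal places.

Spearman-Brown: ρ = 2r/(1 + r) = 2(0.85)/(1 + 0.85) = 1.700/1.85 = 0.9189 → 0.92
T̂ = 0.92(70.1) + 0.08(77.06) = 64.492 + 6.1648 = 70.657 → 70.66

70.66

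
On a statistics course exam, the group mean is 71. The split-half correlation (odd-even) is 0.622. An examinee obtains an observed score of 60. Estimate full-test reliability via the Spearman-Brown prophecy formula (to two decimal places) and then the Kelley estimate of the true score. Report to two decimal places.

Spearman-Brown: ρ = 2r/(1 + r) = 2(0.622)/(1 + 0.622) = 1.2440/1.622 = 0.7670 → 0.77
Weight the observed score by reliability and the mean by (1 − reliability): T̂ = 0.77·60 + 0.23·71 = 46.20 + 16.33 = 62.530.

62.53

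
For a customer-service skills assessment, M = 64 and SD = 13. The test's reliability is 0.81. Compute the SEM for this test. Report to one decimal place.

5.7

SEM = SD · √(1 − ρ) = 13 × √0.19 = 13 × 0.4359 = 5.667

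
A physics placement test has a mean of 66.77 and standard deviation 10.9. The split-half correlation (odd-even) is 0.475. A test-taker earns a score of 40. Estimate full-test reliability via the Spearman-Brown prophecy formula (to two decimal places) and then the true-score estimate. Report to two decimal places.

Spearman-Brown: ρ = 2r/(1 + r) = 2(0.475)/(1 + 0.475) = 0.9500/1.475 = 0.6441 → 0.64
T̂ = ρX + (1 − ρ)μ
  = 0.64 × 40 + 0.36 × 66.77
  = 25.60 + 24.0372
  = 49.637
  ≈ 49.64

49.64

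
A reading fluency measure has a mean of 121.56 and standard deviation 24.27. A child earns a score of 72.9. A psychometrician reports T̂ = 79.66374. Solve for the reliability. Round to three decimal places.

0.861

T̂ = ρX + (1 − ρ)μ  ⇒  T̂ − μ = ρ(X − μ)
ρ = (T̂ − μ)/(X − μ) = (79.66374 − 121.56) / (72.9 − 121.56) = -41.89626 / -48.66 = 0.86100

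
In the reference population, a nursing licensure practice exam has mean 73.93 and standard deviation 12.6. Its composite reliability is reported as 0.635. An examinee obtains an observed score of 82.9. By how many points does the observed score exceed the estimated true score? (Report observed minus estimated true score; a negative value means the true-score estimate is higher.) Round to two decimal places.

T̂ = ρX + (1 − ρ)μ
  = 0.635 × 82.9 + 0.365 × 73.93
  = 52.6415 + 26.98445
  = 79.6260
  ≈ 79.626
X − T̂ = 82.9 − 79.626 = 3.274 → 3.27

3.27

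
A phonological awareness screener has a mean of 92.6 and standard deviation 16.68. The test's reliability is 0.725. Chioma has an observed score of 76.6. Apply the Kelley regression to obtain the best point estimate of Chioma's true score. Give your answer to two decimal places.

81.00

T̂ = ρX + (1 − ρ)μ
  = 0.725 × 76.6 + 0.275 × 92.6
  = 55.5350 + 25.4650
  = 81.000
  ≈ 81.00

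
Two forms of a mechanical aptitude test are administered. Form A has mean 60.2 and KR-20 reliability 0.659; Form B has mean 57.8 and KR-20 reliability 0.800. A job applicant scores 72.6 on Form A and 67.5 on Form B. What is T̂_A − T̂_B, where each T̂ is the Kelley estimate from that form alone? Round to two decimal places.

T̂_A = 0.659(72.6) + 0.341(60.2) = 68.3716
T̂_B = 0.800(67.5) + 0.200(57.8) = 65.5600
T̂_A − T̂_B = 2.8116

2.81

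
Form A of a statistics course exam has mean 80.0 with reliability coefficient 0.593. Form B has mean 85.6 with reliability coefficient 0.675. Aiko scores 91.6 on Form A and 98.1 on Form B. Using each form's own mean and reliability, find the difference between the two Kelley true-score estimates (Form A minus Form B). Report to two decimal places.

-7.16

T̂_A = 0.593(91.6) + 0.407(80.0) = 86.8788
T̂_B = 0.675(98.1) + 0.325(85.6) = 94.0375
T̂_A − T̂_B = -7.1587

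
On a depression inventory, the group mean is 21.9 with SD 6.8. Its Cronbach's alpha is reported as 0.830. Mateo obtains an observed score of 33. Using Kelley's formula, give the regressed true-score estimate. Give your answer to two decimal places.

31.11

T̂ = ρX + (1 − ρ)μ
  = 0.830 × 33 + 0.170 × 21.9
  = 27.390 + 3.7230
  = 31.113
  ≈ 31.11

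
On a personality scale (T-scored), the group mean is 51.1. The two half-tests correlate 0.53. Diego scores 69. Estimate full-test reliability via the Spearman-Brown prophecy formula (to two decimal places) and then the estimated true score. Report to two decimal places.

63.45

Spearman-Brown: ρ = 2r/(1 + r) = 2(0.53)/(1 + 0.53) = 1.060/1.53 = 0.6928 → 0.69
Regress the observed score toward the mean by the unreliability: T̂ = 0.69·69 + 0.31·51.1 = 47.61 + 15.841 = 63.451.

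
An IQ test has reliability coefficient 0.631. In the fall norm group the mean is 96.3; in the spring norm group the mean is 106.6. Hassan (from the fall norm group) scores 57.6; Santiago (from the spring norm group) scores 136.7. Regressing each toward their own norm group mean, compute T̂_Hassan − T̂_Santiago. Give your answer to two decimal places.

-53.71

T̂_Hassan = 0.631(57.6) + 0.369(96.3) = 71.8803
T̂_Santiago = 0.631(136.7) + 0.369(106.6) = 125.5931
Difference = 71.8803 − 125.5931 = -53.7128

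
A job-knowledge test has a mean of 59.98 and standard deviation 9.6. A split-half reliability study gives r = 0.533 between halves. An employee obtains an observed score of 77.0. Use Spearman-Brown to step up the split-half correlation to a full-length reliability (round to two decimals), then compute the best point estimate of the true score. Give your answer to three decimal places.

Spearman-Brown: ρ = 2r/(1 + r) = 2(0.533)/(1 + 0.533) = 1.0660/1.533 = 0.6954 → 0.70
T̂ = 0.70(77.0) + 0.30(59.98) = 53.900 + 17.9940 = 71.8940 → 71.894

71.894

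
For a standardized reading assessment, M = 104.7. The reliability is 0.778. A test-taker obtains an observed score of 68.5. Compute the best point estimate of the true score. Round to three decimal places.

T̂ = 0.778(68.5) + 0.222(104.7) = 53.2930 + 23.2434 = 76.5364 → 76.536

76.536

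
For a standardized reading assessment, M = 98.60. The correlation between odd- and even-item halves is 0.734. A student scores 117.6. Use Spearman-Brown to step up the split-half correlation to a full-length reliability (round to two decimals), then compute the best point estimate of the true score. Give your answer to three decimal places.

114.750

Spearman-Brown: ρ = 2r/(1 + r) = 2(0.734)/(1 + 0.734) = 1.4680/1.734 = 0.8466 → 0.85
T̂ = ρX + (1 − ρ)μ
  = 0.85 × 117.6 + 0.15 × 98.60
  = 99.960 + 14.7900
  = 114.7500
  ≈ 114.750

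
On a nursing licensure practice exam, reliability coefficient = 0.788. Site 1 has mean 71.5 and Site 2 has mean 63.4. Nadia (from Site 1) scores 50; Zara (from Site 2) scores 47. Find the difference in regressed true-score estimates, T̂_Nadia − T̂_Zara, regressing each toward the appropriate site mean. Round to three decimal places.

4.081

T̂_Nadia = 0.788(50) + 0.212(71.5) = 54.55800
T̂_Zara = 0.788(47) + 0.212(63.4) = 50.47680
Difference = 54.55800 − 50.47680 = 4.08120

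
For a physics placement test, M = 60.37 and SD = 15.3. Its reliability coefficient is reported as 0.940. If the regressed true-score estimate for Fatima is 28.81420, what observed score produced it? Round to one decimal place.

T̂ = ρX + (1 − ρ)μ  ⇒  X = (T̂ − (1 − ρ)μ) / ρ
X = (28.81420 − 0.060 × 60.37) / 0.940 = (28.81420 − 3.62220) / 0.940 = 25.19200 / 0.940 = 26.800

26.8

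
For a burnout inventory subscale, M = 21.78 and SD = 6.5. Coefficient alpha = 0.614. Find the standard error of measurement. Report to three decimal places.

4.038

SEM = SD · √(1 − ρ) = 6.5 × √0.386 = 6.5 × 0.6213 = 4.0384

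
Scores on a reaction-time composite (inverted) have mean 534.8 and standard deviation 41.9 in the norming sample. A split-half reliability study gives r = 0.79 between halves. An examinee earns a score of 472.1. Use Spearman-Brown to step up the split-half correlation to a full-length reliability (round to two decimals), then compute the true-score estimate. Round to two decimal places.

Spearman-Brown: ρ = 2r/(1 + r) = 2(0.79)/(1 + 0.79) = 1.580/1.79 = 0.8827 → 0.88
Regress the observed score toward the mean by the unreliability: T̂ = 0.88·472.1 + 0.12·534.8 = 415.448 + 64.176 = 479.624.

479.62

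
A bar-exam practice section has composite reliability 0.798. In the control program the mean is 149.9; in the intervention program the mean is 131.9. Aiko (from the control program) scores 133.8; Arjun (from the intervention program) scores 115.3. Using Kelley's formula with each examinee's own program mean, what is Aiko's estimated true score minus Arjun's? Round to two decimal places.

18.40

T̂_Aiko = 0.798(133.8) + 0.202(149.9) = 137.0522
T̂_Arjun = 0.798(115.3) + 0.202(131.9) = 118.6532
Difference = 137.0522 − 118.6532 = 18.3990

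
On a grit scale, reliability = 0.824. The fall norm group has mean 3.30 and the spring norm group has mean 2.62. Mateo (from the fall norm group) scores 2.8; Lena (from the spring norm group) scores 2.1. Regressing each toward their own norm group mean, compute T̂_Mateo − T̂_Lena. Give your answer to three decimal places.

0.696

T̂_Mateo = 0.824(2.8) + 0.176(3.30) = 2.88800
T̂_Lena = 0.824(2.1) + 0.176(2.62) = 2.19152
Difference = 2.88800 − 2.19152 = 0.69648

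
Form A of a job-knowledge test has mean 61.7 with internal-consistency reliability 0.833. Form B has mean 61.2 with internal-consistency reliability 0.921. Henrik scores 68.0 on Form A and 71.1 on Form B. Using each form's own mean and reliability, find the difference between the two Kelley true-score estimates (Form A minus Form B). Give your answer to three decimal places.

T̂_A = 0.833(68.0) + 0.167(61.7) = 66.94790
T̂_B = 0.921(71.1) + 0.079(61.2) = 70.31790
T̂_A − T̂_B = -3.37000

-3.370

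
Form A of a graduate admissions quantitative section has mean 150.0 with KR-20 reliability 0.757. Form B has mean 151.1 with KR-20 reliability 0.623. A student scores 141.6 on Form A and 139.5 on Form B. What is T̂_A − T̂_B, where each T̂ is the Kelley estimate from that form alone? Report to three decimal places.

-0.232

T̂_A = 0.757(141.6) + 0.243(150.0) = 143.64120
T̂_B = 0.623(139.5) + 0.377(151.1) = 143.87320
T̂_A − T̂_B = -0.23200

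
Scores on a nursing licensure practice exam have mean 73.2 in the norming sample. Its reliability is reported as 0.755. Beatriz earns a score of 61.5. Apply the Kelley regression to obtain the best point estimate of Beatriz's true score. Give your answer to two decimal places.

64.37

T̂ = 0.755(61.5) + 0.245(73.2) = 46.4325 + 17.9340 = 64.367 → 64.37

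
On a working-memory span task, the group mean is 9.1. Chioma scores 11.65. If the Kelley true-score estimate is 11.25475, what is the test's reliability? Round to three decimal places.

0.845

T̂ = ρX + (1 − ρ)μ  ⇒  T̂ − μ = ρ(X − μ)
ρ = (T̂ − μ)/(X − μ) = (11.25475 − 9.1) / (11.65 − 9.1) = 2.15475 / 2.55 = 0.84500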